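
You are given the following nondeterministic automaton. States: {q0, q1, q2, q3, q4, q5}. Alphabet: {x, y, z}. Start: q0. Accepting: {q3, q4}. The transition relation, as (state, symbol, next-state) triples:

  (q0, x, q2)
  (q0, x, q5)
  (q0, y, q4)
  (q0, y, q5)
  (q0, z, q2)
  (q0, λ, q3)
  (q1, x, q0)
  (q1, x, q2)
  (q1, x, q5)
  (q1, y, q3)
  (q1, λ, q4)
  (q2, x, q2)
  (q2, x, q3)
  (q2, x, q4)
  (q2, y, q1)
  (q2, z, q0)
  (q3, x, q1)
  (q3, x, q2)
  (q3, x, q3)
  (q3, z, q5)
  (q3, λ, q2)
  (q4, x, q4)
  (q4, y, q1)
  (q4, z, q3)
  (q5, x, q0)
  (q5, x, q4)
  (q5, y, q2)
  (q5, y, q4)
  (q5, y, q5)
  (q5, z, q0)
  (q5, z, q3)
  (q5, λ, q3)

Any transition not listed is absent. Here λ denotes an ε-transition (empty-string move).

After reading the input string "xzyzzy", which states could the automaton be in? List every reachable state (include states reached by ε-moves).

{q1, q2, q3, q4, q5}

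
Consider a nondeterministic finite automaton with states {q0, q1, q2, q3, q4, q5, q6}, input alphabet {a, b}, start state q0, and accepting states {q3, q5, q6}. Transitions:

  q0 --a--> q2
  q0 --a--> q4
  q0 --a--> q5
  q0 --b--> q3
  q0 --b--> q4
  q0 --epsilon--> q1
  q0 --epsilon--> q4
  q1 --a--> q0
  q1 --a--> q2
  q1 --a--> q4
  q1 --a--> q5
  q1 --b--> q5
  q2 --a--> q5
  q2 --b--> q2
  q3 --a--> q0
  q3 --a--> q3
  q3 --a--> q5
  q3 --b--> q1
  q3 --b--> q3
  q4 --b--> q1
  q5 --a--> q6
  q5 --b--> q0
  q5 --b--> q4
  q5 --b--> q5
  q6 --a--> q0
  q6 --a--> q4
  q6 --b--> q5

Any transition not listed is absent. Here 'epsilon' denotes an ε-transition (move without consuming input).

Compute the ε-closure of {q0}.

Begin with {q0}.
ε-move q0 → q1; add q1.
ε-move q0 → q4; add q4.

{q0, q1, q4}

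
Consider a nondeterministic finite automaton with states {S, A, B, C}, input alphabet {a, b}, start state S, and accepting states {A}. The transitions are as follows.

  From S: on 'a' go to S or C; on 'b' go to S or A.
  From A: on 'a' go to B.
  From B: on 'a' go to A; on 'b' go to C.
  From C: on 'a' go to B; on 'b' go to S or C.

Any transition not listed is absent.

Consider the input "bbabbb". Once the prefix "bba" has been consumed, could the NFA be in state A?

Start in {S}.
Read 'b': S→{S, A}; now {S, A}.
Read 'b': S→{S, A}, A→∅; now {S, A}.
Read 'a': S→{S, C}, A→{B}; now {S, B, C}.
State A is not in {S, B, C}.

No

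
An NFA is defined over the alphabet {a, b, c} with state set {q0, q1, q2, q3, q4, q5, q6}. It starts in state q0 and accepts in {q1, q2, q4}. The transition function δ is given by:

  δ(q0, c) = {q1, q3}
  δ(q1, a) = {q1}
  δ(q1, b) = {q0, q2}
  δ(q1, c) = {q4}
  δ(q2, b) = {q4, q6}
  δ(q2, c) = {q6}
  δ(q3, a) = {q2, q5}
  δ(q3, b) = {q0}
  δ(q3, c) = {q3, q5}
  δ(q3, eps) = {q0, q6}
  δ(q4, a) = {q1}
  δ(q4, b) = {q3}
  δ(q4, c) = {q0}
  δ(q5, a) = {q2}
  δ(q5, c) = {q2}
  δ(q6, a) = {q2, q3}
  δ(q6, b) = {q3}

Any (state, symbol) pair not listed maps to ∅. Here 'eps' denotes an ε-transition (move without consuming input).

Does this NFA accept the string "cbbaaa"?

Start in {q0}.
Read 'c': q0→{q1, q3}; union {q1, q3}; ε-closure = {q0, q1, q3, q6}.
Read 'b': q0→∅, q1→{q0, q2}, q3→{q0}, q6→{q3}; union {q0, q2, q3}; ε-closure = {q0, q2, q3, q6}.
Read 'b': q0→∅, q2→{q4, q6}, q3→{q0}, q6→{q3}; now {q0, q3, q4, q6}.
Read 'a': q0→∅, q3→{q2, q5}, q4→{q1}, q6→{q2, q3}; union {q1, q2, q3, q5}; ε-closure = {q0, q1, q2, q3, q5, q6}.
Read 'a': q0→∅, q1→{q1}, q2→∅, q3→{q2, q5}, q5→{q2}, q6→{q2, q3}; union {q1, q2, q3, q5}; ε-closure = {q0, q1, q2, q3, q5, q6}.
Read 'a': q0→∅, q1→{q1}, q2→∅, q3→{q2, q5}, q5→{q2}, q6→{q2, q3}; union {q1, q2, q3, q5}; ε-closure = {q0, q1, q2, q3, q5, q6}.
The final set {q0, q1, q2, q3, q5, q6} contains the accepting states q1, q2.

Yes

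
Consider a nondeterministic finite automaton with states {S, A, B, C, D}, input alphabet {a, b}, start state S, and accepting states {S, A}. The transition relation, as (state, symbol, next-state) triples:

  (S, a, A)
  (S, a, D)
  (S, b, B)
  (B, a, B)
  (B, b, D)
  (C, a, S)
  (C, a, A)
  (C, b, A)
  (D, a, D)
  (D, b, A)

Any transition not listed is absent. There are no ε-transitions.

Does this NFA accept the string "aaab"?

Yes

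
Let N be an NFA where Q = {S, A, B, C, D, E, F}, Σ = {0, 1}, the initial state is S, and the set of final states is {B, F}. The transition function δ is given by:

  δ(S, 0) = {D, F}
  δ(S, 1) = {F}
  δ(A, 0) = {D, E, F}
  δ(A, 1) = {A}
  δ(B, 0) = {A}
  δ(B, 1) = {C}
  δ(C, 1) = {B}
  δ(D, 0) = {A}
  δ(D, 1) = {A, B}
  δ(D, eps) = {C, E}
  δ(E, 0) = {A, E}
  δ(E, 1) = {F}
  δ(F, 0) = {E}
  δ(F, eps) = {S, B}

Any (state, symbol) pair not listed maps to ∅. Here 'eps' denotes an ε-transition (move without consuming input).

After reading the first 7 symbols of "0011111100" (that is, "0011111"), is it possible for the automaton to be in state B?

Yes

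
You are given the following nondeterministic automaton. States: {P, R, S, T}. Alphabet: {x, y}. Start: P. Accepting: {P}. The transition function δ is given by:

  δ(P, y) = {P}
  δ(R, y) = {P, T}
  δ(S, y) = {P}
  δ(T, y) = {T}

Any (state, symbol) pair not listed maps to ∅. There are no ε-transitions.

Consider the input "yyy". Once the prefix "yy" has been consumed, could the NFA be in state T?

Start in {P}.
Read 'y': P→{P}; now {P}.
Read 'y': P→{P}; now {P}.
State T is not in {P}.

No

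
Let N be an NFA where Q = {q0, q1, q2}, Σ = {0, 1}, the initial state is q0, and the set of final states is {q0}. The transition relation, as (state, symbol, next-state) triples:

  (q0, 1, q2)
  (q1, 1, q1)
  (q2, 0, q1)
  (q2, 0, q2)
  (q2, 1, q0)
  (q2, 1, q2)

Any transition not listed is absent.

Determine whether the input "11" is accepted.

Start in {q0}.
Read '1': q0→{q2}; now {q2}.
Read '1': q2→{q0, q2}; now {q0, q2}.
The final set {q0, q2} contains the accepting state q0.

Yes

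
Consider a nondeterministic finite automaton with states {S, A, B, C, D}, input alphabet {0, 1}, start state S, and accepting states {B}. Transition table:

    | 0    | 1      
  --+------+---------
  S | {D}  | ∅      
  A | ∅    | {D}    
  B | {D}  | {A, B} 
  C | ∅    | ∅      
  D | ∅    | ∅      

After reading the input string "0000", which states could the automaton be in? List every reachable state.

∅

Start in {S}.
Read '0': {S} → {D}.
Read '0': {D} → ∅.
The set is empty and remains empty for the remaining 2 symbols.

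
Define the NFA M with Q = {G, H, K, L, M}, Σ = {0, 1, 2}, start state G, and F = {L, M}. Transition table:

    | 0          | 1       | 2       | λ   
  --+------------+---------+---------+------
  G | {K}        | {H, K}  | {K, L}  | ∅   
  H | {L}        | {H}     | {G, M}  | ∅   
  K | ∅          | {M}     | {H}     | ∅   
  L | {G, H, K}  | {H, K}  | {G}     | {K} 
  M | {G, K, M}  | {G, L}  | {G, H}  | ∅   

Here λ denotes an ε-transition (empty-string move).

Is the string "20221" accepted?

Yes

Start in {G}.
Read '2': {G} → {K, L}.
Read '0': {K, L} → {G, H, K}.
Read '2': {G, H, K} → {G, H, K, L, M}.
Read '2': {G, H, K, L, M} → {G, H, K, L, M}.
Read '1': {G, H, K, L, M} → {G, H, K, L, M}.
The final set {G, H, K, L, M} contains the accepting states L, M.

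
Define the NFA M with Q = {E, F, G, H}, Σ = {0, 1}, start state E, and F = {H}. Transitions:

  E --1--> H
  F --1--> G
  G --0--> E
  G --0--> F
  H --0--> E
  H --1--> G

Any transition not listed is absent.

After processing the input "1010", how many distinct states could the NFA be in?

1

Start in {E}.
Read '1': {E} → {H}.
Read '0': {H} → {E}.
Read '1': {E} → {H}.
Read '0': {H} → {E}.
That set has 1 state.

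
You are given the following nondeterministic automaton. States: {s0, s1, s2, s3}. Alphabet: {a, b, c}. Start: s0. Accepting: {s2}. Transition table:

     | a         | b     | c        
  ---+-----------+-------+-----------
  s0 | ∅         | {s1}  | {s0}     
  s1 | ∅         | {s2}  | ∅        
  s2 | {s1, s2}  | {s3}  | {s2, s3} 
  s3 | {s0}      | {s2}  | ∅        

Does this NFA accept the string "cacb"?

Start in {s0}.
Read 'c': {s0} → {s0}.
Read 'a': {s0} → ∅.
The set is empty and remains empty for the remaining 2 symbols.
The final set ∅ contains no accepting state.

No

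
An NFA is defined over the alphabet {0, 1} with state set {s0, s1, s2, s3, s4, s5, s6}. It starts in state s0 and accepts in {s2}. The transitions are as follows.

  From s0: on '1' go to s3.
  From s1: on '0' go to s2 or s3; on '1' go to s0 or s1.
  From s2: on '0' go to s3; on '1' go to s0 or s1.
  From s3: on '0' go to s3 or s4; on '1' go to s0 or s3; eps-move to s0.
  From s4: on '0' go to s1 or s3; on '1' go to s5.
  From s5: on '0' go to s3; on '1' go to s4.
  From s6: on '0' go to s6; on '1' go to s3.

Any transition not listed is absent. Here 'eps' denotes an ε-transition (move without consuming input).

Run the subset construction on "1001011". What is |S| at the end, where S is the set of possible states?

Start in {s0}.
Read '1': s0→{s3}; union {s3}; ε-closure = {s0, s3}.
Read '0': s0→∅, s3→{s3, s4}; union {s3, s4}; ε-closure = {s0, s3, s4}.
Read '0': s0→∅, s3→{s3, s4}, s4→{s1, s3}; union {s1, s3, s4}; ε-closure = {s0, s1, s3, s4}.
Read '1': s0→{s3}, s1→{s0, s1}, s3→{s0, s3}, s4→{s5}; now {s0, s1, s3, s5}.
Read '0': s0→∅, s1→{s2, s3}, s3→{s3, s4}, s5→{s3}; union {s2, s3, s4}; ε-closure = {s0, s2, s3, s4}.
Read '1': s0→{s3}, s2→{s0, s1}, s3→{s0, s3}, s4→{s5}; now {s0, s1, s3, s5}.
Read '1': s0→{s3}, s1→{s0, s1}, s3→{s0, s3}, s5→{s4}; now {s0, s1, s3, s4}.
That set has 4 states.

4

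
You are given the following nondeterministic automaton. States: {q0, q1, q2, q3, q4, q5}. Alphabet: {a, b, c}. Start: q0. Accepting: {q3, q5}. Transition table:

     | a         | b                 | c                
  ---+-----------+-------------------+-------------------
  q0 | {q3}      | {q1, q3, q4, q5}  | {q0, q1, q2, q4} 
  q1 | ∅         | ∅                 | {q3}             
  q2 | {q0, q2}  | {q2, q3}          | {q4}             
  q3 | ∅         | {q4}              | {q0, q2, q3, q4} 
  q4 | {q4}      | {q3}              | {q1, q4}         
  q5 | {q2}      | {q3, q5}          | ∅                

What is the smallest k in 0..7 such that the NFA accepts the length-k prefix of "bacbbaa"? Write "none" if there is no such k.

Start in {q0}.
Read 'b': q0→{q1, q3, q4, q5}; now {q1, q3, q4, q5}.
None of the earlier sets intersect F, but {q1, q3, q4, q5} does.

1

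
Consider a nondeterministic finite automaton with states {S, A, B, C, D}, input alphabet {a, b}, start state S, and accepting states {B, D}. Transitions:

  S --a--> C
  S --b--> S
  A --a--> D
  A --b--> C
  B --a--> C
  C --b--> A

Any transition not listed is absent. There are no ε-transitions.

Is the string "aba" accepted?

Yes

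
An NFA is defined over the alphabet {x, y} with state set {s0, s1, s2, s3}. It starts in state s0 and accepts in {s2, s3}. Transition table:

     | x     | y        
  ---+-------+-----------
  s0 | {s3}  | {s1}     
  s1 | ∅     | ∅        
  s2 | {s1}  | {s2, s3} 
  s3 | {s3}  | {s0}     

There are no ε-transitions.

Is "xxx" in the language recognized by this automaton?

Start in {s0}.
Read 'x': {s0} → {s3}.
Read 'x': {s3} → {s3}.
Read 'x': {s3} → {s3}.
The final set {s3} contains the accepting state s3.

Yes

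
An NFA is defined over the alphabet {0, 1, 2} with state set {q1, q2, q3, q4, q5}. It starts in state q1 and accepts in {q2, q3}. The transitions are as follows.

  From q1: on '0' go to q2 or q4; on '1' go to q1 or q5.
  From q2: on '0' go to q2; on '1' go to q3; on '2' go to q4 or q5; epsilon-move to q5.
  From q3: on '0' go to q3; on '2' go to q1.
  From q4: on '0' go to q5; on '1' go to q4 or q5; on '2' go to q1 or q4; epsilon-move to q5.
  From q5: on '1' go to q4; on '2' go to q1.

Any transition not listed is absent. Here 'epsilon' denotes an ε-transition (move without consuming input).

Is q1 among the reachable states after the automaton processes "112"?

Yes

Start in {q1}.
Read '1': {q1} → {q1, q5}.
Read '1': {q1, q5} → {q1, q4, q5}.
Read '2': {q1, q4, q5} → {q1, q4, q5}.
State q1 is in {q1, q4, q5}.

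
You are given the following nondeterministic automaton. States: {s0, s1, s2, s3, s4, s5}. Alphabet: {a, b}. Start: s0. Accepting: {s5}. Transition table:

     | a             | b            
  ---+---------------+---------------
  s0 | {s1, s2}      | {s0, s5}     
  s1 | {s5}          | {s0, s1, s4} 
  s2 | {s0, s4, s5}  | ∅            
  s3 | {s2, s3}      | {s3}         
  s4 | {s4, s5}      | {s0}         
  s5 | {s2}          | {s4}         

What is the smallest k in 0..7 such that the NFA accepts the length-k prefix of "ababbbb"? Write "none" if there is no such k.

Start in {s0}.
Read 'a': {s0} → {s1, s2}.
Read 'b': {s1, s2} → {s0, s1, s4}.
Read 'a': {s0, s1, s4} → {s1, s2, s4, s5}.
None of the earlier sets intersect F, but {s1, s2, s4, s5} does.

3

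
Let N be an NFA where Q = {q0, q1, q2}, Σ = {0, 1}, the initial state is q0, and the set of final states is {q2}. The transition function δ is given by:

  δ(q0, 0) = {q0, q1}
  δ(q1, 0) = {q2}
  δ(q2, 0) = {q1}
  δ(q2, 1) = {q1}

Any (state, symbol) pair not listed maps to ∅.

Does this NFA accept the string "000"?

Start in {q0}.
Read '0': {q0} → {q0, q1}.
Read '0': {q0, q1} → {q0, q1, q2}.
Read '0': {q0, q1, q2} → {q0, q1, q2}.
The final set {q0, q1, q2} contains the accepting state q2.

Yes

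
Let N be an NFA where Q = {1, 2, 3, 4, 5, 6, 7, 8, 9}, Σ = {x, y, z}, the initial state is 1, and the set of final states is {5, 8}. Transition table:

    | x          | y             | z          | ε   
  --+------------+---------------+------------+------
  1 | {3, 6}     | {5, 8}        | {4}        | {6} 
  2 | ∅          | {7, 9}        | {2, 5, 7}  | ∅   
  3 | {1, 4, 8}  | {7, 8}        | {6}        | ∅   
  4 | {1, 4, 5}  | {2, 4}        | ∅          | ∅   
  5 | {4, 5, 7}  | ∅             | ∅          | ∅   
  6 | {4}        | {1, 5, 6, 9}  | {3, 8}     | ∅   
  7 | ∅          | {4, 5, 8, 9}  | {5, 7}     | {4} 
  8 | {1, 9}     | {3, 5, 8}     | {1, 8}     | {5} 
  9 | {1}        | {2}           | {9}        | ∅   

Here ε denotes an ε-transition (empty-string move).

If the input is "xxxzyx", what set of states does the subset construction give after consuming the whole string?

{1, 3, 4, 5, 6, 7, 8, 9}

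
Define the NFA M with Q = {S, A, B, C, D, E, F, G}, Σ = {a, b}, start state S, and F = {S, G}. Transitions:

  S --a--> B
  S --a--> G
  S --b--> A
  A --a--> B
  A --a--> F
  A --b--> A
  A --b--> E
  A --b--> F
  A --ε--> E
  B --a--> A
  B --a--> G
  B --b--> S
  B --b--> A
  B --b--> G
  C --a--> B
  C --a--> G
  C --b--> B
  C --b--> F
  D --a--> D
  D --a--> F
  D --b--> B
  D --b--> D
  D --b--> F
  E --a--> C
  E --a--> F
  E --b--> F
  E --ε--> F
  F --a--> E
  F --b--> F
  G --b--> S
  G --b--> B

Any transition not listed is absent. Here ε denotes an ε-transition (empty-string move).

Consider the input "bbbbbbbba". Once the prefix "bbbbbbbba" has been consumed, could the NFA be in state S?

Start in {S}.
Read 'b': {S} → {A, E, F}.
Read 'b': {A, E, F} → {A, E, F}.
Read 'b': {A, E, F} → {A, E, F}.
Read 'b': {A, E, F} → {A, E, F}.
Read 'b': {A, E, F} → {A, E, F}.
Read 'b': {A, E, F} → {A, E, F}.
Read 'b': {A, E, F} → {A, E, F}.
Read 'b': {A, E, F} → {A, E, F}.
Read 'a': {A, E, F} → {B, C, E, F}.
State S is not in {B, C, E, F}.

No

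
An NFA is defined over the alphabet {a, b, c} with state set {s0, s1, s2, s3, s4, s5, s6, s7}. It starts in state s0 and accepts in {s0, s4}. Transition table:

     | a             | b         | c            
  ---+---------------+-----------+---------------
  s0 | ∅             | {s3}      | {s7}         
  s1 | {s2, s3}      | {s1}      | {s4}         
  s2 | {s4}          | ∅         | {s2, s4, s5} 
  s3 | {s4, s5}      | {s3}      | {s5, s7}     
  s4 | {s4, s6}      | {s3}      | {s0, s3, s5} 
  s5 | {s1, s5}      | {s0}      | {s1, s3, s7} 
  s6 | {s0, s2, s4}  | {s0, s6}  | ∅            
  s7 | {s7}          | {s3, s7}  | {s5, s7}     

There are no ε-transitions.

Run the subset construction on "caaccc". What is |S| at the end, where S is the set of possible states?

5

Start in {s0}.
Read 'c': {s0} → {s7}.
Read 'a': {s7} → {s7}.
Read 'a': {s7} → {s7}.
Read 'c': {s7} → {s5, s7}.
Read 'c': {s5, s7} → {s1, s3, s5, s7}.
Read 'c': {s1, s3, s5, s7} → {s1, s3, s4, s5, s7}.
That set has 5 states.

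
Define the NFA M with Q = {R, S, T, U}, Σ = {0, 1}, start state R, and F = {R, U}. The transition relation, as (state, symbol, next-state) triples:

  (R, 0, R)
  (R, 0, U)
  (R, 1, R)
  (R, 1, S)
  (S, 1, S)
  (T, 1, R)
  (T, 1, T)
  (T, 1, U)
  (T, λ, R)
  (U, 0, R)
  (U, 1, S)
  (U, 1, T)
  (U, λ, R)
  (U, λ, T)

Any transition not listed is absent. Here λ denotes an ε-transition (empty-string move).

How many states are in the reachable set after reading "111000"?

3

Start in {R}.
Read '1': {R} → {R, S}.
Read '1': {R, S} → {R, S}.
Read '1': {R, S} → {R, S}.
Read '0': {R, S} → {R, T, U}.
Read '0': {R, T, U} → {R, T, U}.
Read '0': {R, T, U} → {R, T, U}.
That set has 3 states.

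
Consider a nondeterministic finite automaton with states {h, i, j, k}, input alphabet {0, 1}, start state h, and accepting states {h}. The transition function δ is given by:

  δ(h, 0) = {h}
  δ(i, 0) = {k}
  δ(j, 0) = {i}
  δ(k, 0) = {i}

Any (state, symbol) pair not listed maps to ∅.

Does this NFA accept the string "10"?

No

Start in {h}.
Read '1': h→∅; now ∅.
The set is empty and remains empty for the remaining 1 symbol.
The final set ∅ contains no accepting state.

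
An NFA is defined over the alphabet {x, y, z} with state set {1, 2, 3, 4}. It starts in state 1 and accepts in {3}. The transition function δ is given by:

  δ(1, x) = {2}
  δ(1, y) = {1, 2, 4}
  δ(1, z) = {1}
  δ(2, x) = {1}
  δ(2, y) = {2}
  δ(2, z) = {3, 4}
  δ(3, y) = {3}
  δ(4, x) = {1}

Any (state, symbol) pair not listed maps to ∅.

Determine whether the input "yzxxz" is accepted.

Yes

Start in {1}.
Read 'y': {1} → {1, 2, 4}.
Read 'z': {1, 2, 4} → {1, 3, 4}.
Read 'x': {1, 3, 4} → {1, 2}.
Read 'x': {1, 2} → {1, 2}.
Read 'z': {1, 2} → {1, 3, 4}.
The final set {1, 3, 4} contains the accepting state 3.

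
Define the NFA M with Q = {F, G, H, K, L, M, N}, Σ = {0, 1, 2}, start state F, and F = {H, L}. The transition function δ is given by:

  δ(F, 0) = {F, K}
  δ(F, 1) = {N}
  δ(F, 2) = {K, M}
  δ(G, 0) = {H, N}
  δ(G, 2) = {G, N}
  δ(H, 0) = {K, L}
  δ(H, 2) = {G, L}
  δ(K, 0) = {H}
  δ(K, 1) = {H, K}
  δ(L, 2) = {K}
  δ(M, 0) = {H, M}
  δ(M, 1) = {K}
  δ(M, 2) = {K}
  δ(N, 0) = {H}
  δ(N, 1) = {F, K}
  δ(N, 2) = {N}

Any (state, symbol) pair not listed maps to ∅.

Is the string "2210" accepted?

Yes

Start in {F}.
Read '2': F→{K, M}; now {K, M}.
Read '2': K→∅, M→{K}; now {K}.
Read '1': K→{H, K}; now {H, K}.
Read '0': H→{K, L}, K→{H}; now {H, K, L}.
The final set {H, K, L} contains the accepting states H, L.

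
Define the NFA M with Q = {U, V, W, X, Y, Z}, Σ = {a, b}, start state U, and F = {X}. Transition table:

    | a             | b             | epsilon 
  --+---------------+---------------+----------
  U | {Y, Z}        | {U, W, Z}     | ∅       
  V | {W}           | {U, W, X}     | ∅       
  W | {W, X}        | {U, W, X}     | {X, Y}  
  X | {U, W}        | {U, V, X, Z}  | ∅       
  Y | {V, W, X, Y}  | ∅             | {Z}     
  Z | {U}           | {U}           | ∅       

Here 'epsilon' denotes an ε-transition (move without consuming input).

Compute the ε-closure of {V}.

{V}

Begin with {V}.
No ε-moves leave this set, so the closure equals the set itself.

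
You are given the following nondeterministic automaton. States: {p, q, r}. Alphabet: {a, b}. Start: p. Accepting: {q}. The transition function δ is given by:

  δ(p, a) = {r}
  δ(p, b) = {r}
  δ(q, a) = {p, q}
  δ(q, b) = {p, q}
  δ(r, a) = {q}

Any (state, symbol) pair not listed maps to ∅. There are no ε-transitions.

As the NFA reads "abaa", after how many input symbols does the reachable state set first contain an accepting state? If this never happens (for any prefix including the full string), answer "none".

Start in {p}.
Read 'a': {p} → {r}.
Read 'b': {r} → ∅.
The set is empty and remains empty for the remaining 2 symbols.
No reachable set along the way intersects F.

none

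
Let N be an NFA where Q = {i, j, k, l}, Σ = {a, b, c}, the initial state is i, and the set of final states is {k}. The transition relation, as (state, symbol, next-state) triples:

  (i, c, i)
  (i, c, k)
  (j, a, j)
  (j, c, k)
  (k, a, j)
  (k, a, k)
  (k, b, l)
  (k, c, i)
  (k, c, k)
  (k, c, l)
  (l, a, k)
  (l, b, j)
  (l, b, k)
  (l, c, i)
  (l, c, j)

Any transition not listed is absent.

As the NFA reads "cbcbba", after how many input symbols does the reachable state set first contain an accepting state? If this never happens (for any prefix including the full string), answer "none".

1

Start in {i}.
Read 'c': i→{i, k}; now {i, k}.
None of the earlier sets intersect F, but {i, k} does.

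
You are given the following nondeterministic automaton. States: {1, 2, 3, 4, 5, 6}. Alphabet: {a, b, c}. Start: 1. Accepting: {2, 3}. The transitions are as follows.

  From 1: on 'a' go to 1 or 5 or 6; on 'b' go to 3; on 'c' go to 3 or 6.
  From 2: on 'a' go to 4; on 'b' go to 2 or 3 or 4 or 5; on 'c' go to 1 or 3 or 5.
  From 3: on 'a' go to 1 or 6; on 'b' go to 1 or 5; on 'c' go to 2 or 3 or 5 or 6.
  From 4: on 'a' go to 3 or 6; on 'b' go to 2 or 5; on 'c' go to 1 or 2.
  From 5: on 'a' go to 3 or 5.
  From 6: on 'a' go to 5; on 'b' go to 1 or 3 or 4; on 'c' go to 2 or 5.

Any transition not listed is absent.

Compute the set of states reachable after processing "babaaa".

Start in {1}.
Read 'b': 1→{3}; now {3}.
Read 'a': 3→{1, 6}; now {1, 6}.
Read 'b': 1→{3}, 6→{1, 3, 4}; now {1, 3, 4}.
Read 'a': 1→{1, 5, 6}, 3→{1, 6}, 4→{3, 6}; now {1, 3, 5, 6}.
Read 'a': 1→{1, 5, 6}, 3→{1, 6}, 5→{3, 5}, 6→{5}; now {1, 3, 5, 6}.
Read 'a': 1→{1, 5, 6}, 3→{1, 6}, 5→{3, 5}, 6→{5}; now {1, 3, 5, 6}.

{1, 3, 5, 6}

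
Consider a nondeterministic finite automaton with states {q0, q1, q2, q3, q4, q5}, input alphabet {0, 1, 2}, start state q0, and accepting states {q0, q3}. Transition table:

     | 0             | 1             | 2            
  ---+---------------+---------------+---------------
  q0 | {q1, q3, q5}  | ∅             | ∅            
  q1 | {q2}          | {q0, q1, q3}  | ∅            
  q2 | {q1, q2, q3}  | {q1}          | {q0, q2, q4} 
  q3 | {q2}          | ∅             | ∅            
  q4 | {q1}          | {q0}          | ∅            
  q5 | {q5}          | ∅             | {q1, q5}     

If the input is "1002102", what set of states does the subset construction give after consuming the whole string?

∅

Start in {q0}.
Read '1': q0→∅; now ∅.
The set is empty and remains empty for the remaining 6 symbols.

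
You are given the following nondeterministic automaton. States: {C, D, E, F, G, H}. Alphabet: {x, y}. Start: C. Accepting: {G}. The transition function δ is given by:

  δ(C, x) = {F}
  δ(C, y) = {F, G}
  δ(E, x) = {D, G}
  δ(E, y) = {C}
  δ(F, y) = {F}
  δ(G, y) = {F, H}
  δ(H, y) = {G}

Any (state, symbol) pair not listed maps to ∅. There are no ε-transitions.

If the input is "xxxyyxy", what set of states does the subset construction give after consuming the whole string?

∅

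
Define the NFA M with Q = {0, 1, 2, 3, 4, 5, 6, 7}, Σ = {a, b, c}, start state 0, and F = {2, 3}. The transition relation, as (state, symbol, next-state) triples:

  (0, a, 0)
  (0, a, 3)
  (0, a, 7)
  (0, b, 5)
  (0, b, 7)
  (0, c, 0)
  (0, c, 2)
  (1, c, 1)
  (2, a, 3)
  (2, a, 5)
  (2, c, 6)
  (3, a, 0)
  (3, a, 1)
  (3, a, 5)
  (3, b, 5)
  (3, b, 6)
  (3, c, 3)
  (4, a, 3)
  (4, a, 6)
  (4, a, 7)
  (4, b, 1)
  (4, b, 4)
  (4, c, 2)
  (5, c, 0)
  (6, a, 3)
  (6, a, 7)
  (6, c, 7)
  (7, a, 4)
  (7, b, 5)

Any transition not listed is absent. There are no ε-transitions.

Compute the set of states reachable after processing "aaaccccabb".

{1, 4, 5}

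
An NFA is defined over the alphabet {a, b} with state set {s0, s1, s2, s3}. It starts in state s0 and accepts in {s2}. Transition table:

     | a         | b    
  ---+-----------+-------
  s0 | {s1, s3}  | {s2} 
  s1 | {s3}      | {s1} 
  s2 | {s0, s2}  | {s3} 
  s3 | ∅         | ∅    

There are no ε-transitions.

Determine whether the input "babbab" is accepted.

Start in {s0}.
Read 'b': s0→{s2}; now {s2}.
Read 'a': s2→{s0, s2}; now {s0, s2}.
Read 'b': s0→{s2}, s2→{s3}; now {s2, s3}.
Read 'b': s2→{s3}, s3→∅; now {s3}.
Read 'a': s3→∅; now ∅.
The set is empty and remains empty for the remaining 1 symbol.
The final set ∅ contains no accepting state.

No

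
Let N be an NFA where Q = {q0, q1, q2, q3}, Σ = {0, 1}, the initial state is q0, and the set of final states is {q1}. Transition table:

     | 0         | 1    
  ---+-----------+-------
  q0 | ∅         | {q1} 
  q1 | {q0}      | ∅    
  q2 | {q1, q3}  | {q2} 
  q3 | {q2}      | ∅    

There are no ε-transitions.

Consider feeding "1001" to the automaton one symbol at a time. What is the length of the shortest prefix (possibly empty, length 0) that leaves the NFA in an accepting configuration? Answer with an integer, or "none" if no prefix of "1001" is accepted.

Start in {q0}.
Read '1': {q0} → {q1}.
None of the earlier sets intersect F, but {q1} does.

1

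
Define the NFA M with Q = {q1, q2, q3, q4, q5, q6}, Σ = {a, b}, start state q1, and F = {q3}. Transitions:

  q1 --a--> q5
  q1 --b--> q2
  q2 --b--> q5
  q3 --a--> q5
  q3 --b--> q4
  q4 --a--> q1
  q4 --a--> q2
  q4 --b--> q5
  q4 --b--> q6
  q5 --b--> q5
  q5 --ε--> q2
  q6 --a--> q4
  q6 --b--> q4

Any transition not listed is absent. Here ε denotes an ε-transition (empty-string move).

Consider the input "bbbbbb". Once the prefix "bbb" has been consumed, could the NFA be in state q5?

Yes

Start in {q1}.
Read 'b': {q1} → {q2}.
Read 'b': {q2} → {q2, q5}.
Read 'b': {q2, q5} → {q2, q5}.
State q5 is in {q2, q5}.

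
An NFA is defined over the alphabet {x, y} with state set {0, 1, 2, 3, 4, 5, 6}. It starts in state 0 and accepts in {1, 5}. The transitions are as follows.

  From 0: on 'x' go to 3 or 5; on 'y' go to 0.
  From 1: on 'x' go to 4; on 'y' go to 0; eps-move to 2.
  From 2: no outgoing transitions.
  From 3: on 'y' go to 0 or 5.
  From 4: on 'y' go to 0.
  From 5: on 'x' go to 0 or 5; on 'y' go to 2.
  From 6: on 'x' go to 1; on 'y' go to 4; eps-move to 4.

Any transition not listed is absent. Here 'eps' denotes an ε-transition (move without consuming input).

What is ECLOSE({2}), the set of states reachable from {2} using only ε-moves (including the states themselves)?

{2}

Begin with {2}.
No ε-moves leave this set, so the closure equals the set itself.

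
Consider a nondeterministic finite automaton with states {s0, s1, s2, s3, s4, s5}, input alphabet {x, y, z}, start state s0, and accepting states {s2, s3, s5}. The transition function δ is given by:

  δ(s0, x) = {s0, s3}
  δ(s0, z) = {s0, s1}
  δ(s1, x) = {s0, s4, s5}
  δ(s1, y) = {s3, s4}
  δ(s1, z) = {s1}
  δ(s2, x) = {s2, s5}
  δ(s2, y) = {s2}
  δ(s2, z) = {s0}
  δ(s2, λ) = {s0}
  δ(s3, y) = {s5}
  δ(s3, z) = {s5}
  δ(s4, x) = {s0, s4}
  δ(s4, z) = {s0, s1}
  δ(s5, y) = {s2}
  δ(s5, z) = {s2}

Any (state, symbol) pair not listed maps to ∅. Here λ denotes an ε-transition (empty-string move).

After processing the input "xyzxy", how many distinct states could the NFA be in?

Start in {s0}.
Read 'x': s0→{s0, s3}; now {s0, s3}.
Read 'y': s0→∅, s3→{s5}; now {s5}.
Read 'z': s5→{s2}; union {s2}; ε-closure = {s0, s2}.
Read 'x': s0→{s0, s3}, s2→{s2, s5}; now {s0, s2, s3, s5}.
Read 'y': s0→∅, s2→{s2}, s3→{s5}, s5→{s2}; union {s2, s5}; ε-closure = {s0, s2, s5}.
That set has 3 states.

3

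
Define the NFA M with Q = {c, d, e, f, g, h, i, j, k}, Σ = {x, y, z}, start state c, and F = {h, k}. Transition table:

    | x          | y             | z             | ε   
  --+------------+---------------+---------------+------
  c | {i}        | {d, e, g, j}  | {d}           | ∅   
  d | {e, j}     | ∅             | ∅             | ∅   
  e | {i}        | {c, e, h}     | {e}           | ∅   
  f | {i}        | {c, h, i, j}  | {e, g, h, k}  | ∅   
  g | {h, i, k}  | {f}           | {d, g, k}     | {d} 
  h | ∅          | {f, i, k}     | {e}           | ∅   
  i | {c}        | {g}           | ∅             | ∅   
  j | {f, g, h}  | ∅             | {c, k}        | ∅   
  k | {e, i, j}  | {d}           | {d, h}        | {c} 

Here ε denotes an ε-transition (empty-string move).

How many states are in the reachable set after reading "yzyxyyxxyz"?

6

Start in {c}.
Read 'y': c→{d, e, g, j}; now {d, e, g, j}.
Read 'z': d→∅, e→{e}, g→{d, g, k}, j→{c, k}; now {c, d, e, g, k}.
Read 'y': c→{d, e, g, j}, d→∅, e→{c, e, h}, g→{f}, k→{d}; now {c, d, e, f, g, h, j}.
Read 'x': c→{i}, d→{e, j}, e→{i}, f→{i}, g→{h, i, k}, h→∅, j→{f, g, h}; union {e, f, g, h, i, j, k}; ε-closure = {c, d, e, f, g, h, i, j, k}.
Read 'y': c→{d, e, g, j}, d→∅, e→{c, e, h}, f→{c, h, i, j}, g→{f}, h→{f, i, k}, i→{g}, j→∅, k→{d}; now {c, d, e, f, g, h, i, j, k}.
Read 'y': c→{d, e, g, j}, d→∅, e→{c, e, h}, f→{c, h, i, j}, g→{f}, h→{f, i, k}, i→{g}, j→∅, k→{d}; now {c, d, e, f, g, h, i, j, k}.
Read 'x': c→{i}, d→{e, j}, e→{i}, f→{i}, g→{h, i, k}, h→∅, i→{c}, j→{f, g, h}, k→{e, i, j}; union {c, e, f, g, h, i, j, k}; ε-closure = {c, d, e, f, g, h, i, j, k}.
Read 'x': c→{i}, d→{e, j}, e→{i}, f→{i}, g→{h, i, k}, h→∅, i→{c}, j→{f, g, h}, k→{e, i, j}; union {c, e, f, g, h, i, j, k}; ε-closure = {c, d, e, f, g, h, i, j, k}.
Read 'y': c→{d, e, g, j}, d→∅, e→{c, e, h}, f→{c, h, i, j}, g→{f}, h→{f, i, k}, i→{g}, j→∅, k→{d}; now {c, d, e, f, g, h, i, j, k}.
Read 'z': c→{d}, d→∅, e→{e}, f→{e, g, h, k}, g→{d, g, k}, h→{e}, i→∅, j→{c, k}, k→{d, h}; now {c, d, e, g, h, k}.
That set has 6 states.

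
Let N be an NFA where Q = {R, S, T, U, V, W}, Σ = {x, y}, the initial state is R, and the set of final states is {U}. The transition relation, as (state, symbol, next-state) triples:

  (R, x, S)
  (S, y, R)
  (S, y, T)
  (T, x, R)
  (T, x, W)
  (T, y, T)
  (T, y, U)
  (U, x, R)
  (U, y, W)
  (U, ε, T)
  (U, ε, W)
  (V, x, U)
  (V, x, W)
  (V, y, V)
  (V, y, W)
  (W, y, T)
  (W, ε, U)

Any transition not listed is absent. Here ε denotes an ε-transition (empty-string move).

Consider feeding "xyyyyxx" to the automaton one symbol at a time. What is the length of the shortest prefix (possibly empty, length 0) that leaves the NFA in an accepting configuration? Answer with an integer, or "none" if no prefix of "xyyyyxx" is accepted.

Start in {R}.
Read 'x': {R} → {S}.
Read 'y': {S} → {R, T}.
Read 'y': {R, T} → {T, U, W}.
None of the earlier sets intersect F, but {T, U, W} does.

3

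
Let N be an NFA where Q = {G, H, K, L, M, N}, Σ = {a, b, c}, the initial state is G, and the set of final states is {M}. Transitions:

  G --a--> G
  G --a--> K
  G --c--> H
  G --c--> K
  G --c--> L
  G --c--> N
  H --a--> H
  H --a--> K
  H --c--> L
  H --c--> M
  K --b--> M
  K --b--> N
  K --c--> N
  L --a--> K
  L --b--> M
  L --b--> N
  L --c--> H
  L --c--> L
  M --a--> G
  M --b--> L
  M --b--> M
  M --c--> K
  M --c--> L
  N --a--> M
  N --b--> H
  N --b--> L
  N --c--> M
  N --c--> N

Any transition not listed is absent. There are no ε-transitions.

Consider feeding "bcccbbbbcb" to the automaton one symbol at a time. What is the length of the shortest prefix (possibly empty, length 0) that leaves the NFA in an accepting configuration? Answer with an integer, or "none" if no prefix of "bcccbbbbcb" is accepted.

none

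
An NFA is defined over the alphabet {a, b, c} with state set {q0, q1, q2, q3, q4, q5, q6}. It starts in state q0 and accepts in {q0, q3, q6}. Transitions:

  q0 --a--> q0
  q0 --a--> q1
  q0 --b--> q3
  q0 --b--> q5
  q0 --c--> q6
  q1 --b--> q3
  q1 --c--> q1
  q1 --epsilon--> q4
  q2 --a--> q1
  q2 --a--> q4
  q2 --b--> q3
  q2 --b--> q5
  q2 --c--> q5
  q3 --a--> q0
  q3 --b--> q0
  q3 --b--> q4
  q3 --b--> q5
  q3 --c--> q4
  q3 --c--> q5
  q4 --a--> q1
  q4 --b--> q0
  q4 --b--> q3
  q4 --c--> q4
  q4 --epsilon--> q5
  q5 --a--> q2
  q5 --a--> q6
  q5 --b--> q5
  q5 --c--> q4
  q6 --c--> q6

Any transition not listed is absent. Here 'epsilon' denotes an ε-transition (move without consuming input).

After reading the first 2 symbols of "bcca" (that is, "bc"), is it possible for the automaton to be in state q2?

Start in {q0}.
Read 'b': {q0} → {q3, q5}.
Read 'c': {q3, q5} → {q4, q5}.
State q2 is not in {q4, q5}.

No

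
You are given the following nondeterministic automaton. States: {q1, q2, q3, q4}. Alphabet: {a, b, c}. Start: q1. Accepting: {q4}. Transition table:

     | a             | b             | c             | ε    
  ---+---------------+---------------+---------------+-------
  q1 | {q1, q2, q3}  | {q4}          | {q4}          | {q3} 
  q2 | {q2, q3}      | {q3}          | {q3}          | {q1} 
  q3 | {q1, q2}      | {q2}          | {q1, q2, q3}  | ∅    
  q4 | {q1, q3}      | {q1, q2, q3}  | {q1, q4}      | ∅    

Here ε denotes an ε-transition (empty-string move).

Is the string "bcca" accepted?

No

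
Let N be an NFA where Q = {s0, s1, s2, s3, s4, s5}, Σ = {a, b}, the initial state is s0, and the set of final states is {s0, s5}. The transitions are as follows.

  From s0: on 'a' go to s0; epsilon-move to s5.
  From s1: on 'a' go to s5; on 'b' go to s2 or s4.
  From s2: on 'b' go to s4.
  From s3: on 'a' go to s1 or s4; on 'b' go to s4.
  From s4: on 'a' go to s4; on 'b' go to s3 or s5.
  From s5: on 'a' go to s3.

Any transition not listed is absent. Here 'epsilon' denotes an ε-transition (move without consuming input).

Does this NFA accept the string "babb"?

No

Start: ε-closure({s0}) = {s0, s5}.
Read 'b': {s0, s5} → ∅.
The set is empty and remains empty for the remaining 3 symbols.
The final set ∅ contains no accepting state.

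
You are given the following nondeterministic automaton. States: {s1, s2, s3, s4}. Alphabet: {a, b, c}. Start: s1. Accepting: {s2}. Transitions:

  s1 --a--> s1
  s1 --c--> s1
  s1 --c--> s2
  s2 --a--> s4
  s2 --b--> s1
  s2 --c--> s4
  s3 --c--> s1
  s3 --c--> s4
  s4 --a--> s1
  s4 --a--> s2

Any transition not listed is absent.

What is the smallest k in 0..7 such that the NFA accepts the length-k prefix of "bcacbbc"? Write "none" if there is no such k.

Start in {s1}.
Read 'b': s1→∅; now ∅.
The set is empty and remains empty for the remaining 6 symbols.
No reachable set along the way intersects F.

none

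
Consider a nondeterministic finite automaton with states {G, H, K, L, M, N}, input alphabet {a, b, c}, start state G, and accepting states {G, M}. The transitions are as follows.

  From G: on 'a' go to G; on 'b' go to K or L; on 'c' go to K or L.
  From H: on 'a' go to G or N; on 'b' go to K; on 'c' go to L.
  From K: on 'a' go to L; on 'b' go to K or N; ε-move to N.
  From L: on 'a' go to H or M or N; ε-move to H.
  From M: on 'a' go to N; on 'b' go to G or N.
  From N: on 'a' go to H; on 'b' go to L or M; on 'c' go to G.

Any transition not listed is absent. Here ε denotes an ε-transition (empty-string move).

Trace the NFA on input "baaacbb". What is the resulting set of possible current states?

{G, H, K, L, M, N}

Start in {G}.
Read 'b': G→{K, L}; union {K, L}; ε-closure = {H, K, L, N}.
Read 'a': H→{G, N}, K→{L}, L→{H, M, N}, N→{H}; now {G, H, L, M, N}.
Read 'a': G→{G}, H→{G, N}, L→{H, M, N}, M→{N}, N→{H}; now {G, H, M, N}.
Read 'a': G→{G}, H→{G, N}, M→{N}, N→{H}; now {G, H, N}.
Read 'c': G→{K, L}, H→{L}, N→{G}; union {G, K, L}; ε-closure = {G, H, K, L, N}.
Read 'b': G→{K, L}, H→{K}, K→{K, N}, L→∅, N→{L, M}; union {K, L, M, N}; ε-closure = {H, K, L, M, N}.
Read 'b': H→{K}, K→{K, N}, L→∅, M→{G, N}, N→{L, M}; union {G, K, L, M, N}; ε-closure = {G, H, K, L, M, N}.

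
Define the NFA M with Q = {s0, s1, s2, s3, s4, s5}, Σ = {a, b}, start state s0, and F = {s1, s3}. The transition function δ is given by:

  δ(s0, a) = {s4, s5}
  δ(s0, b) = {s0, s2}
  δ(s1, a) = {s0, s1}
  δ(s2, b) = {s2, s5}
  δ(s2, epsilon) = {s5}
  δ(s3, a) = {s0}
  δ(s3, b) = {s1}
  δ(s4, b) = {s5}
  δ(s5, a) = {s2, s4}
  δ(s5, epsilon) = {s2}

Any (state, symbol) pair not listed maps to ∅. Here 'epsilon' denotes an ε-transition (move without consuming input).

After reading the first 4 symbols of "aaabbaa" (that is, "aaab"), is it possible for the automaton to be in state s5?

Yes

Start in {s0}.
Read 'a': s0→{s4, s5}; union {s4, s5}; ε-closure = {s2, s4, s5}.
Read 'a': s2→∅, s4→∅, s5→{s2, s4}; union {s2, s4}; ε-closure = {s2, s4, s5}.
Read 'a': s2→∅, s4→∅, s5→{s2, s4}; union {s2, s4}; ε-closure = {s2, s4, s5}.
Read 'b': s2→{s2, s5}, s4→{s5}, s5→∅; now {s2, s5}.
State s5 is in {s2, s5}.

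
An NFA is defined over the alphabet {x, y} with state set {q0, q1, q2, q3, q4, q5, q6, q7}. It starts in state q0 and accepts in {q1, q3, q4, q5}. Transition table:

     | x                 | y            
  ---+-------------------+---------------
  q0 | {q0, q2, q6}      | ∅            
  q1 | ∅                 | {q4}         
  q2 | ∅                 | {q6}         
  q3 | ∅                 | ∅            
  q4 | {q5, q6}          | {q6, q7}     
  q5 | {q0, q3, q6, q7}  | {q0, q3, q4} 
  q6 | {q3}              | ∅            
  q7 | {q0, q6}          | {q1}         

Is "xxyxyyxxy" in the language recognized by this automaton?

No

Start in {q0}.
Read 'x': {q0} → {q0, q2, q6}.
Read 'x': {q0, q2, q6} → {q0, q2, q3, q6}.
Read 'y': {q0, q2, q3, q6} → {q6}.
Read 'x': {q6} → {q3}.
Read 'y': {q3} → ∅.
The set is empty and remains empty for the remaining 4 symbols.
The final set ∅ contains no accepting state.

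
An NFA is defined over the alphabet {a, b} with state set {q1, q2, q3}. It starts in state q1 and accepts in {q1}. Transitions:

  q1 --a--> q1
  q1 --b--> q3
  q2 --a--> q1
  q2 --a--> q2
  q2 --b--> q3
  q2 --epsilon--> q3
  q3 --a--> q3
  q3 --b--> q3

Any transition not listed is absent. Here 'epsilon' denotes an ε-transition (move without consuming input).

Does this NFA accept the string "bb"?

No

Start in {q1}.
Read 'b': q1→{q3}; now {q3}.
Read 'b': q3→{q3}; now {q3}.
The final set {q3} contains no accepting state.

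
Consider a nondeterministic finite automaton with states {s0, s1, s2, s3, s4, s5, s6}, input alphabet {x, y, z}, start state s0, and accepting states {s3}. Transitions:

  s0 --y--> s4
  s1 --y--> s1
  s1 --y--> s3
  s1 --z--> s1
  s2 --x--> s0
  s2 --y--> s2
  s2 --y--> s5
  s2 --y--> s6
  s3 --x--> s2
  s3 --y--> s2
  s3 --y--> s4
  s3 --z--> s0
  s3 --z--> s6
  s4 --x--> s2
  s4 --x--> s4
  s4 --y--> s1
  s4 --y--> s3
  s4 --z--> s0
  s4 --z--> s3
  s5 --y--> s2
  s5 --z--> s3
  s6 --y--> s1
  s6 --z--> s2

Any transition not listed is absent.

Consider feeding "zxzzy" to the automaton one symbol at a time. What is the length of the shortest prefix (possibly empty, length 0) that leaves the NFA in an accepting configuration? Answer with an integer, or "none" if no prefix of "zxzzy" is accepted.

none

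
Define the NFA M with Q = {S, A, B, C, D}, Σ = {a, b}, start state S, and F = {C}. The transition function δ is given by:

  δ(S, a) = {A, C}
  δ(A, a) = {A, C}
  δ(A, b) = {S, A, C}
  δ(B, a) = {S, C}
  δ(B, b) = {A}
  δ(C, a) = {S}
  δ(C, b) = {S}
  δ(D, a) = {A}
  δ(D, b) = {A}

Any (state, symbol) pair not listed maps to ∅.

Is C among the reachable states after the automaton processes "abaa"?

Start in {S}.
Read 'a': S→{A, C}; now {A, C}.
Read 'b': A→{S, A, C}, C→{S}; now {S, A, C}.
Read 'a': S→{A, C}, A→{A, C}, C→{S}; now {S, A, C}.
Read 'a': S→{A, C}, A→{A, C}, C→{S}; now {S, A, C}.
State C is in {S, A, C}.

Yes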